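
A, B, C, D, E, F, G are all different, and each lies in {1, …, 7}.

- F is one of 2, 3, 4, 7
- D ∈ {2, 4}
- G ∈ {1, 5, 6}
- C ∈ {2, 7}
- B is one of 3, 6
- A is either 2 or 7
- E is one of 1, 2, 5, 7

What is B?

A and C between them cover only {2, 7} — a naked pair. Remove those values from D, E, F.
That leaves D = 4. Remove 4 from F.
F has just one choice, so F = 3. Strike 3 from B.
So B = 6.

6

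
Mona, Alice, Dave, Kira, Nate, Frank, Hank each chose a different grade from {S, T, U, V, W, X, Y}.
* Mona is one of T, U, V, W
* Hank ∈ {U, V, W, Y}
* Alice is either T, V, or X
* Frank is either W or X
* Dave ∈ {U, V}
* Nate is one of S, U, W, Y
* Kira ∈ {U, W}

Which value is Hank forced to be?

Among the 7 variables, S fits only Nate (and all 7 values in {S, T, U, V, W, X, Y} must be used), so Nate = S.
The 6 still-open variables together cover exactly {T, U, V, W, X, Y} — 6 values for 6 variables — and Y appears only in Hank's list, so Hank = Y.

Y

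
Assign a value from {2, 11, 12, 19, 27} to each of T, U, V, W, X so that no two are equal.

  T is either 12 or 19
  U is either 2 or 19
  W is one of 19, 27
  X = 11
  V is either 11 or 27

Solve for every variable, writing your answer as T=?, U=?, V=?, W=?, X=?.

X must be 11 (only option left). So V can't be 11.
V's domain is down to {27}, so V = 27. So W can't be 27.
That leaves W = 19. Remove 19 from T, U.
T has just one choice, so T = 12.
U has just one choice, so U = 2.

T=12, U=2, V=27, W=19, X=11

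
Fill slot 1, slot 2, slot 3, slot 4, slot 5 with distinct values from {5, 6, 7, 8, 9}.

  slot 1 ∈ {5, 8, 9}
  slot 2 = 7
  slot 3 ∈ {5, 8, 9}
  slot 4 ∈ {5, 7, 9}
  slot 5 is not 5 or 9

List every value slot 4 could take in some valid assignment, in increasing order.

slot 2's domain is down to {7}, so slot 2 = 7. Remove 7 from slot 4, slot 5.
Among the 4 still-open variables, 6 fits only slot 5 (and all 4 values in {5, 6, 8, 9} must be used), so slot 5 = 6.
No further eliminations apply; slot 4 can still be any of 5, 9.

5, 9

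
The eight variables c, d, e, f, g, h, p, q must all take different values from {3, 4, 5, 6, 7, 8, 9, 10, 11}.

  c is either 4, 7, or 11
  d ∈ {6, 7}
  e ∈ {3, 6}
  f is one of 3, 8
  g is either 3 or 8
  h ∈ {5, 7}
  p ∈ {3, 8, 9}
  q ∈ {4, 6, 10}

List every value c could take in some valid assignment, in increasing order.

f and g share exactly the 2 values {3, 8}; by pigeonhole those values go to them, so strike 3, 8 from e, p.
That leaves e = 6. Remove 6 from d, q.
p has just one choice, so p = 9.
d has just one choice, so d = 7. Remove 7 from c, h.
h's domain is down to {5}, so h = 5.
No further eliminations apply; c can still be any of 4, 11.

4, 11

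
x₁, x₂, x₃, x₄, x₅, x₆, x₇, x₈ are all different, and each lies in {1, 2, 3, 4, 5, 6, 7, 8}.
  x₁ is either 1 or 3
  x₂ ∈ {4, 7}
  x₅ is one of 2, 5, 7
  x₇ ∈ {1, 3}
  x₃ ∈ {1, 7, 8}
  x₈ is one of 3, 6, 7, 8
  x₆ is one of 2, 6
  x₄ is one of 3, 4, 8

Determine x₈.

6

The 8 variables together cover exactly {1, 2, 3, 4, 5, 6, 7, 8} — 8 values for 8 variables — and 5 appears only in x₅'s list, so x₅ = 5.
The 7 still-open variables draw from only 7 values {1, 2, 3, 4, 6, 7, 8}, so each is used; only x₆ can be 2, hence x₆ = 2.
Among the 6 still-open variables, 6 fits only x₈ (and all 6 values in {1, 3, 4, 6, 7, 8} must be used), so x₈ = 6.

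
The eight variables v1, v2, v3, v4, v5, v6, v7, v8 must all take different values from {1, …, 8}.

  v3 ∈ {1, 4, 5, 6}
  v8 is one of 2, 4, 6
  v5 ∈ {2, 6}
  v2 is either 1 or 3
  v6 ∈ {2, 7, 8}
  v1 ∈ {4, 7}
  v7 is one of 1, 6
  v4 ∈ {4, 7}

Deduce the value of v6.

8

The 8 variables together cover exactly {1, 2, 3, 4, 5, 6, 7, 8} — 8 values for 8 variables — and 3 appears only in v2's list, so v2 = 3.
The 7 still-open variables together cover exactly {1, 2, 4, 5, 6, 7, 8} — 7 values for 7 variables — and 5 appears only in v3's list, so v3 = 5.
Among the 6 still-open variables, 1 fits only v7 (and all 6 values in {1, 2, 4, 6, 7, 8} must be used), so v7 = 1.
The 5 still-open variables together cover exactly {2, 4, 6, 7, 8} — 5 values for 5 variables — and 8 appears only in v6's list, so v6 = 8.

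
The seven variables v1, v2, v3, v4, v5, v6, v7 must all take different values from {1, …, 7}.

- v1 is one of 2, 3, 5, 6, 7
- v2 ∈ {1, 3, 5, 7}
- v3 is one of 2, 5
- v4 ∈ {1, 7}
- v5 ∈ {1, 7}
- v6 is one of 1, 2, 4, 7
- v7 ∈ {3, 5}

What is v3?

The 7 variables draw from only 7 values {1, 2, 3, 4, 5, 6, 7}, so each is used; only v6 can be 4, hence v6 = 4.
The 6 still-open variables together cover exactly {1, 2, 3, 5, 6, 7} — 6 values for 6 variables — and 6 appears only in v1's list, so v1 = 6.
The 5 still-open variables draw from only 5 values {1, 2, 3, 5, 7}, so each is used; only v3 can be 2, hence v3 = 2.

2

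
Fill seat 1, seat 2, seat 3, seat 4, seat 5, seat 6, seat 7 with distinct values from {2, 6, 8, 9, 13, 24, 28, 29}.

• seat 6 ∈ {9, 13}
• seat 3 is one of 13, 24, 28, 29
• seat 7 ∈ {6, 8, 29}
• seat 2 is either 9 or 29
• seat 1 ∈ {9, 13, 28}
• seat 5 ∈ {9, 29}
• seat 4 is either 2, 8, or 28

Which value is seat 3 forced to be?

seat 2 and seat 5 between them cover only {9, 29} — a naked pair. Remove those values from seat 1, seat 3, seat 6, seat 7.
seat 6 has just one choice, so seat 6 = 13. So seat 1, seat 3 can't be 13.
seat 1 must be 28 (only option left). So seat 3, seat 4 can't be 28.
So seat 3 = 24.

24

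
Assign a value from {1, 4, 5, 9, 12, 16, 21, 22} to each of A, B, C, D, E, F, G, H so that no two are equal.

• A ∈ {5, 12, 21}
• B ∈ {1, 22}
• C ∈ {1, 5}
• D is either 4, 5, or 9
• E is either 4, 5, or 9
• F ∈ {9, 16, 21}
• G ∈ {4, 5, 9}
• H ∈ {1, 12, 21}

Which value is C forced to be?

1

Among the 8 variables, 16 fits only F (and all 8 values in {1, 4, 5, 9, 12, 16, 21, 22} must be used), so F = 16.
Among the 7 still-open variables, 22 fits only B (and all 7 values in {1, 4, 5, 9, 12, 21, 22} must be used), so B = 22.
D, E, G share exactly the 3 values {4, 5, 9}; by pigeonhole those values go to them, so strike 4, 5, 9 from A, C.
So C = 1.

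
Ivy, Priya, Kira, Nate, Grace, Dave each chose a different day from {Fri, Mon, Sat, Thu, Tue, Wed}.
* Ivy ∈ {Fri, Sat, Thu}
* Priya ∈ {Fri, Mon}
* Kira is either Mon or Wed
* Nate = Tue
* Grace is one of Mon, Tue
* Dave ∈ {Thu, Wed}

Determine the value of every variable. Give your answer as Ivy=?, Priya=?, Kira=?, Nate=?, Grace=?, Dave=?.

Ivy=Sat, Priya=Fri, Kira=Wed, Nate=Tue, Grace=Mon, Dave=Thu

Nate's domain is down to {Tue}, so Nate = Tue. So Grace can't be Tue.
That leaves Grace = Mon. Eliminate Mon elsewhere: Priya, Kira.
That leaves Priya = Fri. So Ivy can't be Fri.
That leaves Kira = Wed. Eliminate Wed elsewhere: Dave.
Dave's domain is down to {Thu}, so Dave = Thu. Strike Thu from Ivy.
Ivy must be Sat (only option left).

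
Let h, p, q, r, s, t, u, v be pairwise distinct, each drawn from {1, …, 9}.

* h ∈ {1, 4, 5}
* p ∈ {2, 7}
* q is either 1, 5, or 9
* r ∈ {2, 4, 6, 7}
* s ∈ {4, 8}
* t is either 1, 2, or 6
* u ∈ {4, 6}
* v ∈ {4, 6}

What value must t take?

1

The 8 variables draw from only 8 values {1, 2, 4, 5, 6, 7, 8, 9}, so each is used; only s can be 8, hence s = 8.
The 7 still-open variables together cover exactly {1, 2, 4, 5, 6, 7, 9} — 7 values for 7 variables — and 9 appears only in q's list, so q = 9.
The 6 still-open variables draw from only 6 values {1, 2, 4, 5, 6, 7}, so each is used; only h can be 5, hence h = 5.
The 5 still-open variables draw from only 5 values {1, 2, 4, 6, 7}, so each is used; only t can be 1, hence t = 1.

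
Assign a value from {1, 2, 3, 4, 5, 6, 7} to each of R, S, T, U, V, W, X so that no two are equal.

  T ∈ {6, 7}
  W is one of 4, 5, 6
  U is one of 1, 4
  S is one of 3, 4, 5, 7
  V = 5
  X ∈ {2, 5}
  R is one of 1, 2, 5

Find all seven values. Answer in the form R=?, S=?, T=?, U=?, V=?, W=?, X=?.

R=1, S=3, T=7, U=4, V=5, W=6, X=2

V's domain is down to {5}, so V = 5. So R, S, W, X can't be 5.
X has just one choice, so X = 2. Remove 2 from R.
That leaves R = 1. Remove 1 from U.
U must be 4 (only option left). Strike 4 from S, W.
W's domain is down to {6}, so W = 6. Strike 6 from T.
T must be 7 (only option left). So S can't be 7.
S has just one choice, so S = 3.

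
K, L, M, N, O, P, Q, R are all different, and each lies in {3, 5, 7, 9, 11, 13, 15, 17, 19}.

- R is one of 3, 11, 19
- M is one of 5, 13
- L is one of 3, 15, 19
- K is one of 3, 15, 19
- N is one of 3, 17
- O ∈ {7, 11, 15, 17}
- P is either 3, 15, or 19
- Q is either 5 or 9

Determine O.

7

K, L, P between them cover only {3, 15, 19} — a naked triple. Remove those values from N, O, R.
N must be 17 (only option left). Eliminate 17 elsewhere: O.
That leaves R = 11. Eliminate 11 elsewhere: O.
So O = 7.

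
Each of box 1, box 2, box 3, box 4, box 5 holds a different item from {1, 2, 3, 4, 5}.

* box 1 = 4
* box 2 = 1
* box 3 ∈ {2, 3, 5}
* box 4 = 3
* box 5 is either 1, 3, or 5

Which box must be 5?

box 5

box 1 must be 4 (only option left).
box 2 has just one choice, so box 2 = 1. Eliminate 1 elsewhere: box 5.
box 4 must be 3 (only option left). So box 3, box 5 can't be 3.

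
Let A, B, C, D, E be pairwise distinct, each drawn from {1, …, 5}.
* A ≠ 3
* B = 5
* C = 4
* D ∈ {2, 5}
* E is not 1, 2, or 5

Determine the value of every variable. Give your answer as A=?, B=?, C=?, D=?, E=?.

A=1, B=5, C=4, D=2, E=3

B's domain is down to {5}, so B = 5. Remove 5 from A, D.
That leaves C = 4. Remove 4 from A, E.
D must be 2 (only option left). Remove 2 from A.
That leaves E = 3.
A must be 1 (only option left).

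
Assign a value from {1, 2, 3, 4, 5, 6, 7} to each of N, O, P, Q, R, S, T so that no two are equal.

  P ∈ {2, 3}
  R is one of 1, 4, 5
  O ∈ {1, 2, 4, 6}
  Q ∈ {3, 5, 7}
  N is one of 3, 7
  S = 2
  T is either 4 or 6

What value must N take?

S's domain is down to {2}, so S = 2. Strike 2 from O, P.
P must be 3 (only option left). Remove 3 from N, Q.
So N = 7.

7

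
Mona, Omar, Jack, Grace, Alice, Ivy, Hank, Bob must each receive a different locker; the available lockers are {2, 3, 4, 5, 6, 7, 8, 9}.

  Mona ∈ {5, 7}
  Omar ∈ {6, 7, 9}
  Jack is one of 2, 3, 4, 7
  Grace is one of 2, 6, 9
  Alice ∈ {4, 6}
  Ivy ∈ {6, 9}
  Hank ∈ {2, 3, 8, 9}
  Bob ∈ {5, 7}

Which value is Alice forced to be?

The 8 variables together cover exactly {2, 3, 4, 5, 6, 7, 8, 9} — 8 values for 8 variables — and 8 appears only in Hank's list, so Hank = 8.
The 7 still-open variables draw from only 7 values {2, 3, 4, 5, 6, 7, 9}, so each is used; only Jack can be 3, hence Jack = 3.
The 6 still-open variables together cover exactly {2, 4, 5, 6, 7, 9} — 6 values for 6 variables — and 2 appears only in Grace's list, so Grace = 2.
The 5 still-open variables together cover exactly {4, 5, 6, 7, 9} — 5 values for 5 variables — and 4 appears only in Alice's list, so Alice = 4.

4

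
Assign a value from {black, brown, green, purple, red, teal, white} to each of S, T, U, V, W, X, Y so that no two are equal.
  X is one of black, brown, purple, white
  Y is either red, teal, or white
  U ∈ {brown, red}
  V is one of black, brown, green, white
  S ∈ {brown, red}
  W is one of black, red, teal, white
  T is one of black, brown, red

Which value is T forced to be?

black

Among the 7 variables, green fits only V (and all 7 values in {black, brown, green, purple, red, teal, white} must be used), so V = green.
Among the 6 still-open variables, purple fits only X (and all 6 values in {black, brown, purple, red, teal, white} must be used), so X = purple.
S and U share exactly the 2 values {brown, red}; by pigeonhole those values go to them, so strike brown, red from T, W, Y.
So T = black.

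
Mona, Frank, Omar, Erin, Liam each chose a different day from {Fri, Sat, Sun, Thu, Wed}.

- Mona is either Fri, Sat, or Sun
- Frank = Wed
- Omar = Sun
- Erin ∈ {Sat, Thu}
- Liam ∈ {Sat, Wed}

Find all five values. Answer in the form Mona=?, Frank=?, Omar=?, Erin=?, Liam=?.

Frank's domain is down to {Wed}, so Frank = Wed. Strike Wed from Liam.
Omar has just one choice, so Omar = Sun. Eliminate Sun elsewhere: Mona.
That leaves Liam = Sat. Strike Sat from Mona, Erin.
That leaves Mona = Fri.
Erin must be Thu (only option left).

Mona=Fri, Frank=Wed, Omar=Sun, Erin=Thu, Liam=Sat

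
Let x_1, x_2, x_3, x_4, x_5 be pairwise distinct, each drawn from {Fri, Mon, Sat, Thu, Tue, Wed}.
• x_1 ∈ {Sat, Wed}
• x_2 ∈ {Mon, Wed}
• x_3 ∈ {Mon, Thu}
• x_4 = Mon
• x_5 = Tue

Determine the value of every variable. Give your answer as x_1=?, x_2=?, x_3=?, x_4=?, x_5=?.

x_1=Sat, x_2=Wed, x_3=Thu, x_4=Mon, x_5=Tue

x_4 must be Mon (only option left). Eliminate Mon elsewhere: x_2, x_3.
x_5's domain is down to {Tue}, so x_5 = Tue.
x_2's domain is down to {Wed}, so x_2 = Wed. Strike Wed from x_1.
That leaves x_3 = Thu.
That leaves x_1 = Sat.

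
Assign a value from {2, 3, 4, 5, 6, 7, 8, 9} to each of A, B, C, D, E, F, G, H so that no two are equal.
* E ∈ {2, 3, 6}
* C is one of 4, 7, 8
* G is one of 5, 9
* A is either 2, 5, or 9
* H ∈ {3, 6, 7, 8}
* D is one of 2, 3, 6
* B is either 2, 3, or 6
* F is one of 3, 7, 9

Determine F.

The 8 variables together cover exactly {2, 3, 4, 5, 6, 7, 8, 9} — 8 values for 8 variables — and 4 appears only in C's list, so C = 4.
The 7 still-open variables together cover exactly {2, 3, 5, 6, 7, 8, 9} — 7 values for 7 variables — and 8 appears only in H's list, so H = 8.
The 6 still-open variables draw from only 6 values {2, 3, 5, 6, 7, 9}, so each is used; only F can be 7, hence F = 7.

7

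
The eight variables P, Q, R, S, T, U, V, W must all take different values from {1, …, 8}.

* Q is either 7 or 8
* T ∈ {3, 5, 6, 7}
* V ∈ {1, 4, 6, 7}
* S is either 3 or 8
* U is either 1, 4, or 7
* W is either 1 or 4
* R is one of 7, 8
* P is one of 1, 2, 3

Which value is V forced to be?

The 8 variables together cover exactly {1, 2, 3, 4, 5, 6, 7, 8} — 8 values for 8 variables — and 2 appears only in P's list, so P = 2.
The 7 still-open variables together cover exactly {1, 3, 4, 5, 6, 7, 8} — 7 values for 7 variables — and 5 appears only in T's list, so T = 5.
Among the 6 still-open variables, 3 fits only S (and all 6 values in {1, 3, 4, 6, 7, 8} must be used), so S = 3.
The 5 still-open variables draw from only 5 values {1, 4, 6, 7, 8}, so each is used; only V can be 6, hence V = 6.

6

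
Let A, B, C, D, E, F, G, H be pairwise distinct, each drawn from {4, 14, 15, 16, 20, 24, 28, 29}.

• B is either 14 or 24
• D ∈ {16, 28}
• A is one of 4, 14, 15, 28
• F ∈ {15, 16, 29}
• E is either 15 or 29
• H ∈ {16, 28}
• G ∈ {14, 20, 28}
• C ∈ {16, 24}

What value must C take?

Among the 8 variables, 4 fits only A (and all 8 values in {4, 14, 15, 16, 20, 24, 28, 29} must be used), so A = 4.
The 7 still-open variables together cover exactly {14, 15, 16, 20, 24, 28, 29} — 7 values for 7 variables — and 20 appears only in G's list, so G = 20.
The 6 still-open variables together cover exactly {14, 15, 16, 24, 28, 29} — 6 values for 6 variables — and 14 appears only in B's list, so B = 14.
Among the 5 still-open variables, 24 fits only C (and all 5 values in {15, 16, 24, 28, 29} must be used), so C = 24.

24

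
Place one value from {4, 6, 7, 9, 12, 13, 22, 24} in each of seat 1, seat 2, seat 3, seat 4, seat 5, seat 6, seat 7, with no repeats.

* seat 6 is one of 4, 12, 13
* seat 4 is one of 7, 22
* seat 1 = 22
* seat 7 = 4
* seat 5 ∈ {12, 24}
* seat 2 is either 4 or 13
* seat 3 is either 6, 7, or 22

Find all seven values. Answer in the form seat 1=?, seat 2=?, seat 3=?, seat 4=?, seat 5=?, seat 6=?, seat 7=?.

seat 1 must be 22 (only option left). Remove 22 from seat 3, seat 4.
seat 4's domain is down to {7}, so seat 4 = 7. Eliminate 7 elsewhere: seat 3.
seat 7 has just one choice, so seat 7 = 4. Eliminate 4 elsewhere: seat 2, seat 6.
That leaves seat 2 = 13. So seat 6 can't be 13.
seat 3 has just one choice, so seat 3 = 6.
seat 6 must be 12 (only option left). Strike 12 from seat 5.
seat 5's domain is down to {24}, so seat 5 = 24.

seat 1=22, seat 2=13, seat 3=6, seat 4=7, seat 5=24, seat 6=12, seat 7=4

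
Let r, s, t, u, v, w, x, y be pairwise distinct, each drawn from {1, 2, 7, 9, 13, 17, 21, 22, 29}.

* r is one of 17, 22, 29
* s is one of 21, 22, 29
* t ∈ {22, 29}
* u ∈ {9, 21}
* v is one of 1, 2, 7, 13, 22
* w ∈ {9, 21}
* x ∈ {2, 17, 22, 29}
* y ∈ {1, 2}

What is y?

u and w between them cover only {9, 21} — a naked pair. Remove those values from s.
The 2 variables s and t are confined to {22, 29}, which locks those values in; drop them from r, v, x.
That leaves r = 17. So x can't be 17.
x's domain is down to {2}, so x = 2. Eliminate 2 elsewhere: v, y.
So y = 1.

1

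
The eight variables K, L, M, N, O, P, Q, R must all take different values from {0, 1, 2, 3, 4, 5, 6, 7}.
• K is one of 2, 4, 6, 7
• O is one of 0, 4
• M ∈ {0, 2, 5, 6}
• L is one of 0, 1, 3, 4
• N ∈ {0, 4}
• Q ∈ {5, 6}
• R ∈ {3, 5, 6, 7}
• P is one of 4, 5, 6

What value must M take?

The 8 variables together cover exactly {0, 1, 2, 3, 4, 5, 6, 7} — 8 values for 8 variables — and 1 appears only in L's list, so L = 1.
The 7 still-open variables draw from only 7 values {0, 2, 3, 4, 5, 6, 7}, so each is used; only R can be 3, hence R = 3.
The 6 still-open variables together cover exactly {0, 2, 4, 5, 6, 7} — 6 values for 6 variables — and 7 appears only in K's list, so K = 7.
Among the 5 still-open variables, 2 fits only M (and all 5 values in {0, 2, 4, 5, 6} must be used), so M = 2.

2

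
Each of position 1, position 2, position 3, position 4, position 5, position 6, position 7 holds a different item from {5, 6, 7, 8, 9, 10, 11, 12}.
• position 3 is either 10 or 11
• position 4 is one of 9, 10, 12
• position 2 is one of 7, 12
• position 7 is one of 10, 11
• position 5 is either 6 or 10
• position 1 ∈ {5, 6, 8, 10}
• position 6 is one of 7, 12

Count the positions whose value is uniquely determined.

2

position 2 and position 6 between them cover only {7, 12} — a naked pair. Remove those values from position 4.
position 3 and position 7 between them cover only {10, 11} — a naked pair. Remove those values from position 1, position 4, position 5.
position 4 has just one choice, so position 4 = 9.
position 5 must be 6 (only option left). Remove 6 from position 1.
Determined: position 4=9, position 5=6. The other positions each still have more than one consistent value. That makes 2.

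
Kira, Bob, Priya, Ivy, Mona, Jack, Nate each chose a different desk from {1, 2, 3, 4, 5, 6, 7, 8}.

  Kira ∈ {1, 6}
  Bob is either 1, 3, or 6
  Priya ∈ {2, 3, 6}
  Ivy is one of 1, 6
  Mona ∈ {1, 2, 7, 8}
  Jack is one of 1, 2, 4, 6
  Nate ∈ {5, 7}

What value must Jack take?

Kira and Ivy share exactly the 2 values {1, 6}; by pigeonhole those values go to them, so strike 1, 6 from Bob, Priya, Mona, Jack.
Bob's domain is down to {3}, so Bob = 3. So Priya can't be 3.
Priya must be 2 (only option left). Remove 2 from Mona, Jack.
So Jack = 4.

4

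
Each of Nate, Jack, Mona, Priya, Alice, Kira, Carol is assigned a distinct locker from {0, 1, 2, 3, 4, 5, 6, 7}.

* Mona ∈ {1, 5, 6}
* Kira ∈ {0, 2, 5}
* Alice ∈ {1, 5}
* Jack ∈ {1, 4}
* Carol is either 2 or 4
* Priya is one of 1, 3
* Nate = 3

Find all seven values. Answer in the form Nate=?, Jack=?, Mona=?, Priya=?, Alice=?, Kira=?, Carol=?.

Nate has just one choice, so Nate = 3. Remove 3 from Priya.
Priya has just one choice, so Priya = 1. So Jack, Mona, Alice can't be 1.
Alice has just one choice, so Alice = 5. Eliminate 5 elsewhere: Mona, Kira.
Jack must be 4 (only option left). Strike 4 from Carol.
Mona has just one choice, so Mona = 6.
Carol's domain is down to {2}, so Carol = 2. So Kira can't be 2.
Kira has just one choice, so Kira = 0.

Nate=3, Jack=4, Mona=6, Priya=1, Alice=5, Kira=0, Carol=2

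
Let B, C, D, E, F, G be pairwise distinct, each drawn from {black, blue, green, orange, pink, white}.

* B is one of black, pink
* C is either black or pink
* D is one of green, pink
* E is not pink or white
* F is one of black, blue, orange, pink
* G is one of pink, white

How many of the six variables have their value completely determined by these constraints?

The 6 variables together cover exactly {black, blue, green, orange, pink, white} — 6 values for 6 variables — and white appears only in G's list, so G = white.
The 2 variables B and C are confined to {black, pink}, which locks those values in; drop them from D, E, F.
D must be green (only option left). Strike green from E.
Determined: D=green, G=white. The other variables each still have more than one consistent value. That makes 2.

2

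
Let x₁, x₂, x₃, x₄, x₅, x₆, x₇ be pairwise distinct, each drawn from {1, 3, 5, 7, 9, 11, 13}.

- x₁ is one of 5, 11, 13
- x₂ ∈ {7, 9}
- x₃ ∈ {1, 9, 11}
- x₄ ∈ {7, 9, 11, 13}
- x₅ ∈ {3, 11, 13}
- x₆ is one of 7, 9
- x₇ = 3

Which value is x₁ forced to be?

x₇'s domain is down to {3}, so x₇ = 3. Remove 3 from x₅.
Among the 6 still-open variables, 1 fits only x₃ (and all 6 values in {1, 5, 7, 9, 11, 13} must be used), so x₃ = 1.
The 5 still-open variables draw from only 5 values {5, 7, 9, 11, 13}, so each is used; only x₁ can be 5, hence x₁ = 5.

5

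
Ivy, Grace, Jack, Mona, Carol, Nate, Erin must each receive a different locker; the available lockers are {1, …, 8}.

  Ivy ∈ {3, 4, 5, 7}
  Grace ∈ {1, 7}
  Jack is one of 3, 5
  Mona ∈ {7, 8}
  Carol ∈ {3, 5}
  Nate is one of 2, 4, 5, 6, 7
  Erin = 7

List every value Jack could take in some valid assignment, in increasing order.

3, 5

Erin has just one choice, so Erin = 7. Eliminate 7 elsewhere: Ivy, Grace, Mona, Nate.
Grace has just one choice, so Grace = 1.
Mona's domain is down to {8}, so Mona = 8.
Jack and Carol share exactly the 2 values {3, 5}; by pigeonhole those values go to them, so strike 3, 5 from Ivy, Nate.
Ivy has just one choice, so Ivy = 4. Remove 4 from Nate.
No further eliminations apply; Jack can still be any of 3, 5.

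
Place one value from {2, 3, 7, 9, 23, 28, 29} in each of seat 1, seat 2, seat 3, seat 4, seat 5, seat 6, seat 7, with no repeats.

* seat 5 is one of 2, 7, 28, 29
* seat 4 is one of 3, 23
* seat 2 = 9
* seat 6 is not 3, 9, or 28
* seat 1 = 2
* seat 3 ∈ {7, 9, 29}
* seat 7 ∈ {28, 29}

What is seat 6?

seat 1 must be 2 (only option left). So seat 5, seat 6 can't be 2.
seat 2's domain is down to {9}, so seat 2 = 9. Eliminate 9 elsewhere: seat 3.
Among the 5 still-open variables, 3 fits only seat 4 (and all 5 values in {3, 7, 23, 28, 29} must be used), so seat 4 = 3.
Among the 4 still-open variables, 23 fits only seat 6 (and all 4 values in {7, 23, 28, 29} must be used), so seat 6 = 23.

23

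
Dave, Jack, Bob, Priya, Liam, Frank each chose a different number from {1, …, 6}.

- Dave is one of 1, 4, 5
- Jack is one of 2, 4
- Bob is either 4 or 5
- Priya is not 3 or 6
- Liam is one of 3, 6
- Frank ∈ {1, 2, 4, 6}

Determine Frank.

The 6 variables together cover exactly {1, 2, 3, 4, 5, 6} — 6 values for 6 variables — and 3 appears only in Liam's list, so Liam = 3.
The 5 still-open variables together cover exactly {1, 2, 4, 5, 6} — 5 values for 5 variables — and 6 appears only in Frank's list, so Frank = 6.

6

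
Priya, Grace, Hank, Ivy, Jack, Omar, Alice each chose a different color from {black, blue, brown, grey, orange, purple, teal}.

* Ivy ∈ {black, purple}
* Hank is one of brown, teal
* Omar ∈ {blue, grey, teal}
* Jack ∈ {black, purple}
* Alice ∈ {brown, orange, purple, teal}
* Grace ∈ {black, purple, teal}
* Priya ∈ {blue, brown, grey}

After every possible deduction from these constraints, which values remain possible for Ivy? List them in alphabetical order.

The 7 variables draw from only 7 values {black, blue, brown, grey, orange, purple, teal}, so each is used; only Alice can be orange, hence Alice = orange.
Ivy and Jack between them cover only {black, purple} — a naked pair. Remove those values from Grace.
Grace must be teal (only option left). Remove teal from Hank, Omar.
Hank's domain is down to {brown}, so Hank = brown. Strike brown from Priya.
No further eliminations apply; Ivy can still be any of black, purple.

black, purple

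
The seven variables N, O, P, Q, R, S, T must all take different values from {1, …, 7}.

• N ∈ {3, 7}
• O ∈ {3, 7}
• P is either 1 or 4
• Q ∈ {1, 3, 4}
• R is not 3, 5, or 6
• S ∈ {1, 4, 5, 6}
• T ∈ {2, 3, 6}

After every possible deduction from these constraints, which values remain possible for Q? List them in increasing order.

1, 4

The 7 variables draw from only 7 values {1, 2, 3, 4, 5, 6, 7}, so each is used; only S can be 5, hence S = 5.
The 6 still-open variables draw from only 6 values {1, 2, 3, 4, 6, 7}, so each is used; only T can be 6, hence T = 6.
The 5 still-open variables draw from only 5 values {1, 2, 3, 4, 7}, so each is used; only R can be 2, hence R = 2.
The 2 variables N and O are confined to {3, 7}, which locks those values in; drop them from Q.
No further eliminations apply; Q can still be any of 1, 4.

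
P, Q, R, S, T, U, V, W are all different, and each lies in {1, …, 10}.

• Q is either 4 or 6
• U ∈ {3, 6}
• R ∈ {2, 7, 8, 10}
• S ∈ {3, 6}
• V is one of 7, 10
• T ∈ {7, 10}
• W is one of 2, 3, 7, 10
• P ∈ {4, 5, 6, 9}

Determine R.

8

S and U between them cover only {3, 6} — a naked pair. Remove those values from P, Q, W.
That leaves Q = 4. Remove 4 from P.
T and V between them cover only {7, 10} — a naked pair. Remove those values from R, W.
W has just one choice, so W = 2. Eliminate 2 elsewhere: R.
So R = 8.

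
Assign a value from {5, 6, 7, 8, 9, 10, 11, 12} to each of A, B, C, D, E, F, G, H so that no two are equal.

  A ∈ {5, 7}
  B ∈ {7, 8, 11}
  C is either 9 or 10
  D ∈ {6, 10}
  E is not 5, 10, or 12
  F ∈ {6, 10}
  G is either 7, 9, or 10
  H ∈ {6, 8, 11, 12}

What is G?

Among the 8 variables, 5 fits only A (and all 8 values in {5, 6, 7, 8, 9, 10, 11, 12} must be used), so A = 5.
The 7 still-open variables draw from only 7 values {6, 7, 8, 9, 10, 11, 12}, so each is used; only H can be 12, hence H = 12.
The 2 variables D and F are confined to {6, 10}, which locks those values in; drop them from C, E, G.
C must be 9 (only option left). Remove 9 from E, G.
So G = 7.

7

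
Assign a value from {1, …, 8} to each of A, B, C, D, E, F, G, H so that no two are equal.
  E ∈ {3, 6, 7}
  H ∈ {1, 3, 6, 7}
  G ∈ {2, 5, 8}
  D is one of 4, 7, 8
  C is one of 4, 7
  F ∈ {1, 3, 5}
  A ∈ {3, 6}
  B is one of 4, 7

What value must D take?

8

The 8 variables draw from only 8 values {1, 2, 3, 4, 5, 6, 7, 8}, so each is used; only G can be 2, hence G = 2.
The 7 still-open variables together cover exactly {1, 3, 4, 5, 6, 7, 8} — 7 values for 7 variables — and 5 appears only in F's list, so F = 5.
Among the 6 still-open variables, 1 fits only H (and all 6 values in {1, 3, 4, 6, 7, 8} must be used), so H = 1.
The 5 still-open variables together cover exactly {3, 4, 6, 7, 8} — 5 values for 5 variables — and 8 appears only in D's list, so D = 8.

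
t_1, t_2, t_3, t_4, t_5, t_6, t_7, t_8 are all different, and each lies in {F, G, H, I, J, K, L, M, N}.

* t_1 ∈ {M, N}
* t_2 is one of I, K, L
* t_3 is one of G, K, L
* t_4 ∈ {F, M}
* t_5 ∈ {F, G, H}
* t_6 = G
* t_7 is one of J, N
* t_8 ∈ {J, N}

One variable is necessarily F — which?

t_4

t_6 must be G (only option left). So t_3, t_5 can't be G.
t_7 and t_8 share exactly the 2 values {J, N}; by pigeonhole those values go to them, so strike J, N from t_1.
t_1 has just one choice, so t_1 = M. Remove M from t_4.
So F goes to t_4.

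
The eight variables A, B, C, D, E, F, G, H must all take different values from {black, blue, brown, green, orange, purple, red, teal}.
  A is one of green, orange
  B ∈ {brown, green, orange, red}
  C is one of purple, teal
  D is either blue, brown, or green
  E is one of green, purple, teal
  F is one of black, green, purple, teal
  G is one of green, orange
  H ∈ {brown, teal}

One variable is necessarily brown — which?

Among the 8 variables, black fits only F (and all 8 values in {black, blue, brown, green, orange, purple, red, teal} must be used), so F = black.
Among the 7 still-open variables, blue fits only D (and all 7 values in {blue, brown, green, orange, purple, red, teal} must be used), so D = blue.
The 6 still-open variables draw from only 6 values {brown, green, orange, purple, red, teal}, so each is used; only B can be red, hence B = red.
Among the 5 still-open variables, brown fits only H (and all 5 values in {brown, green, orange, purple, teal} must be used), so H = brown.

H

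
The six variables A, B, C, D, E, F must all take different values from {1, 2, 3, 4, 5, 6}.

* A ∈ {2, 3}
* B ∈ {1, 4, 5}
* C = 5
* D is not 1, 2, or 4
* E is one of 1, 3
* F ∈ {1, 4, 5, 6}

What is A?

C's domain is down to {5}, so C = 5. So B, D, F can't be 5.
Among the 5 still-open variables, 2 fits only A (and all 5 values in {1, 2, 3, 4, 6} must be used), so A = 2.

2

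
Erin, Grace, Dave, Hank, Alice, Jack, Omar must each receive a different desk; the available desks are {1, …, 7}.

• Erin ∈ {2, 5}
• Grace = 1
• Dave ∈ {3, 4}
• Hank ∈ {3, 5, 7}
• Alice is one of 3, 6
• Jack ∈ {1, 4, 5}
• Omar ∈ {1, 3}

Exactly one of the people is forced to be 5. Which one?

Jack

Grace has just one choice, so Grace = 1. So Jack, Omar can't be 1.
Omar has just one choice, so Omar = 3. Remove 3 from Dave, Hank, Alice.
Dave's domain is down to {4}, so Dave = 4. Eliminate 4 elsewhere: Jack.
So 5 goes to Jack.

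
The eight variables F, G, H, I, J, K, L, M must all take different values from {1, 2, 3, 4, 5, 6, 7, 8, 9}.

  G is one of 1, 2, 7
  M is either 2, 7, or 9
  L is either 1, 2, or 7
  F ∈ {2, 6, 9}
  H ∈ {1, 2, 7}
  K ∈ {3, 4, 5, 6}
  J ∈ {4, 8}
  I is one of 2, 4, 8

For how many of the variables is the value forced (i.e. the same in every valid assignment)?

G, H, L between them cover only {1, 2, 7} — a naked triple. Remove those values from F, I, M.
M has just one choice, so M = 9. So F can't be 9.
F's domain is down to {6}, so F = 6. Strike 6 from K.
I and J between them cover only {4, 8} — a naked pair. Remove those values from K.
Determined: F=6, M=9. The other variables each still have more than one consistent value. That makes 2.

2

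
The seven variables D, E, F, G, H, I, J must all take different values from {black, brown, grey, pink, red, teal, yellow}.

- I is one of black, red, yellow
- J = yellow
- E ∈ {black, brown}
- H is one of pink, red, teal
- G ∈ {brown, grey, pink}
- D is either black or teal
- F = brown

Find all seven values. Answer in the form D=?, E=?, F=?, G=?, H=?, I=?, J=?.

F must be brown (only option left). So E, G can't be brown.
J has just one choice, so J = yellow. So I can't be yellow.
That leaves E = black. Strike black from D, I.
I's domain is down to {red}, so I = red. So H can't be red.
That leaves D = teal. Remove teal from H.
H has just one choice, so H = pink. So G can't be pink.
G's domain is down to {grey}, so G = grey.

D=teal, E=black, F=brown, G=grey, H=pink, I=red, J=yellow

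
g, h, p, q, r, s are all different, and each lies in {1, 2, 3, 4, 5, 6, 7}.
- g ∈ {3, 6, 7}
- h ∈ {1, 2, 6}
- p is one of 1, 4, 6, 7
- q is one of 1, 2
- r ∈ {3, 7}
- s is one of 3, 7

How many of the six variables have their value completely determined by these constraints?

The 6 variables draw from only 6 values {1, 2, 3, 4, 6, 7}, so each is used; only p can be 4, hence p = 4.
r and s share exactly the 2 values {3, 7}; by pigeonhole those values go to them, so strike 3, 7 from g.
g's domain is down to {6}, so g = 6. Remove 6 from h.
Determined: g=6, p=4. The other variables each still have more than one consistent value. That makes 2.

2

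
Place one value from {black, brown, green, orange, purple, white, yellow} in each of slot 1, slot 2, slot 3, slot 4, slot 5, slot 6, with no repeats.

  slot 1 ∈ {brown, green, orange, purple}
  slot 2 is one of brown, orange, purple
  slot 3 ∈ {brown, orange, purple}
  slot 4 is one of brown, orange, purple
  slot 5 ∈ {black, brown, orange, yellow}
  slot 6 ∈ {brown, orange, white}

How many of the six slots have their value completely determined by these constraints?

slot 2, slot 3, slot 4 between them cover only {brown, orange, purple} — a naked triple. Remove those values from slot 1, slot 5, slot 6.
slot 1's domain is down to {green}, so slot 1 = green.
slot 6's domain is down to {white}, so slot 6 = white.
Determined: slot 1=green, slot 6=white. The other slots each still have more than one consistent value. That makes 2.

2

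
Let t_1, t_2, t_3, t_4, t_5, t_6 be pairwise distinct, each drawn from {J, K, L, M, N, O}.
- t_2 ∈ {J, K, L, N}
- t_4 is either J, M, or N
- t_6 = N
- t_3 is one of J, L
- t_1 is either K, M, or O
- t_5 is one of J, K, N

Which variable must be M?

t_4

t_6 has just one choice, so t_6 = N. So t_2, t_4, t_5 can't be N.
The 5 still-open variables draw from only 5 values {J, K, L, M, O}, so each is used; only t_1 can be O, hence t_1 = O.
Among the 4 still-open variables, M fits only t_4 (and all 4 values in {J, K, L, M} must be used), so t_4 = M.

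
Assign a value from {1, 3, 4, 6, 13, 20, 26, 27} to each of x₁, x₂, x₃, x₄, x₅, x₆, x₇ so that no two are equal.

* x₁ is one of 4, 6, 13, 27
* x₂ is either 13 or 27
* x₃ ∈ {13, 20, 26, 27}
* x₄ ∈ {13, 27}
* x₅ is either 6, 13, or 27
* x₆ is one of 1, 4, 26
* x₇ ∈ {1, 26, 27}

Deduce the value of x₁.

The 7 variables draw from only 7 values {1, 4, 6, 13, 20, 26, 27}, so each is used; only x₃ can be 20, hence x₃ = 20.
x₂ and x₄ between them cover only {13, 27} — a naked pair. Remove those values from x₁, x₅, x₇.
x₅'s domain is down to {6}, so x₅ = 6. So x₁ can't be 6.
So x₁ = 4.

4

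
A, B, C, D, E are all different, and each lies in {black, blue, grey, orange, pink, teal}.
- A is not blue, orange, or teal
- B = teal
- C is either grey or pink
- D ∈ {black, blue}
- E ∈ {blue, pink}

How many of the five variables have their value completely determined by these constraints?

1

B has just one choice, so B = teal.
Determined: B=teal. The other variables each still have more than one consistent value. That makes 1.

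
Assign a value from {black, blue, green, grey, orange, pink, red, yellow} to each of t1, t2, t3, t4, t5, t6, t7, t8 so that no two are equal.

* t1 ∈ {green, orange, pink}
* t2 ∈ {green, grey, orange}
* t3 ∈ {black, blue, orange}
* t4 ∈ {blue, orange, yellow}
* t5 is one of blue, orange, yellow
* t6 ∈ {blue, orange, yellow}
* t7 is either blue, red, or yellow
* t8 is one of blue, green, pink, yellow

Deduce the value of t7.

Among the 8 variables, black fits only t3 (and all 8 values in {black, blue, green, grey, orange, pink, red, yellow} must be used), so t3 = black.
The 7 still-open variables draw from only 7 values {blue, green, grey, orange, pink, red, yellow}, so each is used; only t2 can be grey, hence t2 = grey.
The 6 still-open variables draw from only 6 values {blue, green, orange, pink, red, yellow}, so each is used; only t7 can be red, hence t7 = red.

red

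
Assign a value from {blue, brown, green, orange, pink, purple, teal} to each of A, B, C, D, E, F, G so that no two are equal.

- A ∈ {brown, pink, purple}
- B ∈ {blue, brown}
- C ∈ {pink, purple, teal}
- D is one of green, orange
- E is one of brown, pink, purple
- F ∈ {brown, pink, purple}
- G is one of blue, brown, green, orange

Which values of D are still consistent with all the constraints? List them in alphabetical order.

green, orange

Among the 7 variables, teal fits only C (and all 7 values in {blue, brown, green, orange, pink, purple, teal} must be used), so C = teal.
A, E, F between them cover only {brown, pink, purple} — a naked triple. Remove those values from B, G.
B has just one choice, so B = blue. So G can't be blue.
No further eliminations apply; D can still be any of green, orange.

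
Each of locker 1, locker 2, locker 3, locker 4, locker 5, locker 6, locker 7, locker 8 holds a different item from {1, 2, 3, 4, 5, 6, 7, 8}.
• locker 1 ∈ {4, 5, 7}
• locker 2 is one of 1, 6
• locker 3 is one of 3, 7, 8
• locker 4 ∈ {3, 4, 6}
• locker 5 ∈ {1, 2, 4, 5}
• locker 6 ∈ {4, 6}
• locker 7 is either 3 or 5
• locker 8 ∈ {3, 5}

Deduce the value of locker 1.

Among the 8 variables, 2 fits only locker 5 (and all 8 values in {1, 2, 3, 4, 5, 6, 7, 8} must be used), so locker 5 = 2.
Among the 7 still-open variables, 1 fits only locker 2 (and all 7 values in {1, 3, 4, 5, 6, 7, 8} must be used), so locker 2 = 1.
Among the 6 still-open variables, 8 fits only locker 3 (and all 6 values in {3, 4, 5, 6, 7, 8} must be used), so locker 3 = 8.
The 5 still-open variables together cover exactly {3, 4, 5, 6, 7} — 5 values for 5 variables — and 7 appears only in locker 1's list, so locker 1 = 7.

7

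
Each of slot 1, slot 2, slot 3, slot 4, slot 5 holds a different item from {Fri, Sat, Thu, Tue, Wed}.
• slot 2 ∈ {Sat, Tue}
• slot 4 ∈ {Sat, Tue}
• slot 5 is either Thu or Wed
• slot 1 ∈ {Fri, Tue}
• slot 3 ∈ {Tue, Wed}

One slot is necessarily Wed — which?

slot 3

The 5 variables draw from only 5 values {Fri, Sat, Thu, Tue, Wed}, so each is used; only slot 1 can be Fri, hence slot 1 = Fri.
The 4 still-open variables draw from only 4 values {Sat, Thu, Tue, Wed}, so each is used; only slot 5 can be Thu, hence slot 5 = Thu.
The 3 still-open variables draw from only 3 values {Sat, Tue, Wed}, so each is used; only slot 3 can be Wed, hence slot 3 = Wed.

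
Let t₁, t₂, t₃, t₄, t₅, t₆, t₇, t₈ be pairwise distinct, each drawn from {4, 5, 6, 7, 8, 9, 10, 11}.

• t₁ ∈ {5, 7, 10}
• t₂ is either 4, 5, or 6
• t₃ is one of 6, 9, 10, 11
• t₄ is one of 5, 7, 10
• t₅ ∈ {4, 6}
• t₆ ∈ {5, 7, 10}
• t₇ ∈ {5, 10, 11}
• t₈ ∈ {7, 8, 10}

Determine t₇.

The 8 variables draw from only 8 values {4, 5, 6, 7, 8, 9, 10, 11}, so each is used; only t₈ can be 8, hence t₈ = 8.
Among the 7 still-open variables, 9 fits only t₃ (and all 7 values in {4, 5, 6, 7, 9, 10, 11} must be used), so t₃ = 9.
The 6 still-open variables draw from only 6 values {4, 5, 6, 7, 10, 11}, so each is used; only t₇ can be 11, hence t₇ = 11.

11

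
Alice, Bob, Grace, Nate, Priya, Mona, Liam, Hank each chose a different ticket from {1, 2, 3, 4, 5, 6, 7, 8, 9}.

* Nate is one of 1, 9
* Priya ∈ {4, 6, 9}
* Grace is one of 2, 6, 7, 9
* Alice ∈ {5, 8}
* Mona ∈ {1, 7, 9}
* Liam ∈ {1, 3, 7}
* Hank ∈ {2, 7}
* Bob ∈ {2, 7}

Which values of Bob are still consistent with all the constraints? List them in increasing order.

2, 7

Bob and Hank share exactly the 2 values {2, 7}; by pigeonhole those values go to them, so strike 2, 7 from Grace, Mona, Liam.
The 2 variables Nate and Mona are confined to {1, 9}, which locks those values in; drop them from Grace, Priya, Liam.
Grace must be 6 (only option left). Strike 6 from Priya.
Priya's domain is down to {4}, so Priya = 4.
Liam has just one choice, so Liam = 3.
No further eliminations apply; Bob can still be any of 2, 7.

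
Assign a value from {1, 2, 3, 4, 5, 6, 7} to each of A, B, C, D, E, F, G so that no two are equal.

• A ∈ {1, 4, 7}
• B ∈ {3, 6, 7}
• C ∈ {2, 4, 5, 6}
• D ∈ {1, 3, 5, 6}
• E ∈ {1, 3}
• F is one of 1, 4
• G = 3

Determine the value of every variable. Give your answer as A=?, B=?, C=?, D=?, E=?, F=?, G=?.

G has just one choice, so G = 3. So B, D, E can't be 3.
E must be 1 (only option left). So A, D, F can't be 1.
F has just one choice, so F = 4. Remove 4 from A, C.
That leaves A = 7. Strike 7 from B.
B's domain is down to {6}, so B = 6. Remove 6 from C, D.
D's domain is down to {5}, so D = 5. Eliminate 5 elsewhere: C.
C's domain is down to {2}, so C = 2.

A=7, B=6, C=2, D=5, E=1, F=4, G=3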